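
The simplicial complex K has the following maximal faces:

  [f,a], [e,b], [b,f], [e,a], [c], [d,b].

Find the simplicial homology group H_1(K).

We work with the vertex ordering a < b < c < d < e < f. The simplices of K, each written with vertices in increasing order, are:

  0-simplices (6): a, b, c, d, e, f
  1-simplices (5): ae, af, bd, be, bf

so the chain groups are C_0 ≅ Z^6, C_1 ≅ Z^5.

The boundary map ∂_1: C_1 → C_0 is given by ∂[p,q] = [q] − [p].
The 6×5 boundary matrix has rank 4 and Smith normal form diag(1,1,1,1).

Computing H_k = (kernel of ∂_k) / (image of ∂_{k+1}):

  H_1: rank ker ∂_1 − rank ∂_2 = (5 − 4) − 0 = 1, and there is no ∂_2, so H_1 ≅ Z.

H_1 = Z.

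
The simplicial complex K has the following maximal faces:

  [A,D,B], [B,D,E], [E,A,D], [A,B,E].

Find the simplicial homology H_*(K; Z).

H_0 = Z,  H_1 = 0,  H_2 = Z.

We work with the vertex ordering A < B < D < E. The simplices of K, each written with vertices in increasing order, are:

  0-simplices (4): A, B, D, E
  1-simplices (6): AB, AD, AE, BD, BE, DE
  2-simplices (4): ABD, ABE, ADE, BDE

so the chain groups are C_0 ≅ Z^4, C_1 ≅ Z^6, C_2 ≅ Z^4.

The boundary map ∂_1: C_1 → C_0 maps an edge to its endpoints' difference, ∂[p,q] = q − p. For instance
  ∂AB = B − A.
The resulting 4×6 matrix has rank 3, and its Smith normal form has invariant factors (1,1,1).

Boundary ∂_2: C_2 → C_1 acts by ∂[p,q,r] = [q,r] − [p,r] + [p,q]. For instance
  ∂ABD = BD − AD + AB,
  ∂BDE = DE − BE + BD.
The 6×4 boundary matrix has rank 3 and Smith normal form diag(1,1,1).

From H_k ≅ ker(∂_k) / im(∂_{k+1}) we obtain:

  H_0: rank C_0 − rank ∂_1 = 4 − 3 = 1, and the invariant factors of ∂_1 are all 1, so H_0 = Z.
  H_1: rank ker ∂_1 − rank ∂_2 = (6 − 3) − 3 = 0, and the invariant factors of ∂_2 are all 1, so H_1 = 0.
  H_2: rank ker ∂_2 − rank ∂_3 = (4 − 3) − 0 = 1, and there is no ∂_3, so H_2 = Z.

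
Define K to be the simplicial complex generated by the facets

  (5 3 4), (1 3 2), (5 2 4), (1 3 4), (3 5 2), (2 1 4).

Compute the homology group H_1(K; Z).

H_1 ≅ 0.

K has 5 vertices, 9 edges, 6 triangles.
rank ∂_1 = 4, rank ∂_2 = 5 ⇒ b_1 = 9 − 4 − 5 = 0; all invariant factors of ∂_2 are 1 so no torsion. So H_1 = 0.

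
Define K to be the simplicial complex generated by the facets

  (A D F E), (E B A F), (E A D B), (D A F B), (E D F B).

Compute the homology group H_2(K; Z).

H_2 ≅ 0.

Fix the vertex order A < B < D < E < F and write every simplex with vertices in increasing order. Then dim K = 3 and the simplices of K are:

  0-simplices (5): A, B, D, E, F
  1-simplices (10): AB, AD, AE, AF, BD, BE, BF, DE, DF, EF
  2-simplices (10): ABD, ABE, ABF, ADE, ADF, AEF, BDE, BDF, BEF, DEF
  3-simplices (5): ABDE, ABDF, ABEF, ADEF, BDEF

giving chain groups C_0 ≅ Z^5, C_1 ≅ Z^10, C_2 ≅ Z^10, C_3 ≅ Z^5.

The boundary map ∂_1: C_1 → C_0 maps an edge to its endpoints' difference, ∂[p,q] = q − p. For instance
  ∂EF = F − E.
The resulting 5×10 matrix has rank 4, and its Smith normal form has invariant factors (1,1,1,1).

Boundary ∂_2: C_2 → C_1 acts by ∂[p,q,r] = [q,r] − [p,r] + [p,q]. For instance
  ∂BDF = DF − BF + BD,
  ∂ABE = BE − AE + AB.
As a 10×10 matrix over Z this has rank 6, with invariant factors (1,1,1,1,1,1).

The boundary map ∂_3: C_3 → C_2 sends each 3-simplex σ to the alternating sum Σ_i (−1)^i (σ with its i-th vertex removed). For instance
  ∂ADEF = DEF − AEF + ADF − ADE,
  ∂BDEF = DEF − BEF + BDF − BDE.
This gives a 10×5 integer matrix of rank 4; reducing to Smith normal form yields diagonal entries (1,1,1,1).

Computing H_k = (kernel of ∂_k) / (image of ∂_{k+1}):

  H_2: rank ker ∂_2 − rank ∂_3 = (10 − 6) − 4 = 0, and the invariant factors of ∂_3 are all 1, so H_2 = 0.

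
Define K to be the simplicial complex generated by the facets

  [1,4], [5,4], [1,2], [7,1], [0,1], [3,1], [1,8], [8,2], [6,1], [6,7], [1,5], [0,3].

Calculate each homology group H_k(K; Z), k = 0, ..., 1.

K has 9 vertices, 12 edges.
rank ∂_0 = 0, rank ∂_1 = 8 ⇒ b_0 = 9 − 0 − 8 = 1; all invariant factors of ∂_1 are 1 so no torsion. So H_0 = Z.
rank ∂_1 = 8, rank ∂_2 = 0 ⇒ b_1 = 12 − 8 − 0 = 4. So H_1 = Z^4.

H_0 ≅ Z,  H_1 ≅ Z^4.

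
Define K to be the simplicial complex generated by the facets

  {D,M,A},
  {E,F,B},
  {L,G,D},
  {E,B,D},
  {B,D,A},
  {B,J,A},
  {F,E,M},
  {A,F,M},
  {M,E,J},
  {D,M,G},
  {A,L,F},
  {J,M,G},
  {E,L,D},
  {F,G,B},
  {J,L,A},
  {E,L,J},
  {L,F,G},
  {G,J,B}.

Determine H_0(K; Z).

Take the total order A < B < D < E < F < G < J < L < M on the vertex set. Then K (dimension 2) consists of the simplices:

  0-simplices (9): A, B, D, E, F, G, J, L, M
  1-simplices (27): AB, AD, AF, AJ, AL, AM, BD, BE, BF, BG, BJ, DE, DG, DL, DM, EF, EJ, EL, EM, FG, FL, FM, GJ, GL, GM, JL, JM
  2-simplices (18): ABD, ABJ, ADM, AFL, AFM, AJL, BDE, BEF, BFG, BGJ, DEL, DGL, DGM, EFM, EJL, EJM, FGL, GJM

giving chain groups C_0 ≅ Z^9, C_1 ≅ Z^27, C_2 ≅ Z^18.

∂_1: C_1 → C_0 sends each edge [p,q] (with p < q) to q − p.
The 9×27 boundary matrix has rank 8 and Smith normal form diag(1,1,1,1,1,1,1,1).

∂_2: C_2 → C_1 sends each 2-simplex [p,q,r] to [q,r] − [p,r] + [p,q]. For instance
  ∂AFL = FL − AL + AF,
  ∂DEL = EL − DL + DE.
This gives a 27×18 integer matrix of rank 17; reducing to Smith normal form yields diagonal entries (1,1,1,1,1,1,1,1,1,1,1,1,1,1,1,1,1).

Reading off H_k = ker ∂_k / im ∂_{k+1}:

  H_0: rank C_0 − rank ∂_1 = 9 − 8 = 1, and the invariant factors of ∂_1 are all 1, so H_0 = Z.

H_0 = Z.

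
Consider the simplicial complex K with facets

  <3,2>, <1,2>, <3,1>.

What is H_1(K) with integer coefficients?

K has 3 vertices, 3 edges.
rank ∂_1 = 2, rank ∂_2 = 0 ⇒ b_1 = 3 − 2 − 0 = 1. So H_1 ≅ Z.

H_1 ≅ Z.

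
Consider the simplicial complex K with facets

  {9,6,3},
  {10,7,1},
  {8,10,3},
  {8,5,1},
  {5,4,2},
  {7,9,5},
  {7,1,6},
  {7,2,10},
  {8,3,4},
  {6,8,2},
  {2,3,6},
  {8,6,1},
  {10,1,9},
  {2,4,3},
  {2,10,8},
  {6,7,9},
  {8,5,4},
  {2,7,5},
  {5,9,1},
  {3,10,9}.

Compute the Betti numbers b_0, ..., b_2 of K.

b_0 = 1, b_1 = 1, b_2 = 0.

Fix the vertex order 1 < 2 < 3 < 4 < 5 < 6 < 7 < 8 < 9 < 10 and write every simplex with vertices in increasing order. Then dim K = 2 and the simplices of K are:

  0-simplices (10): [1], [2], [3], [4], [5], [6], [7], [8], [9], [10]
  1-simplices (30): (30 of them)
  2-simplices (20): (20 of them)

giving chain groups C_0 ≅ Z^10, C_1 ≅ Z^30, C_2 ≅ Z^20.

The boundary map ∂_1: C_1 → C_0 sends each edge [p,q] (with p < q) to q − p.
This gives a 10×30 integer matrix of rank 9; reducing to Smith normal form yields diagonal entries (1,1,1,1,1,1,1,1,1).

∂_2: C_2 → C_1 sends each 2-simplex [p,q,r] to [q,r] − [p,r] + [p,q]. For instance
  ∂[1,5,9] = [5,9] − [1,9] + [1,5],
  ∂[3,4,8] = [4,8] − [3,8] + [3,4].
This gives a 30×20 integer matrix of rank 20; reducing to Smith normal form yields diagonal entries (1,1,1,1,1,1,1,1,1,1,1,1,1,1,1,1,1,1,1,2).

Now H_k = ker ∂_k / im ∂_{k+1}, so:

  H_0: rank C_0 − rank ∂_1 = 10 − 9 = 1, and the invariant factors of ∂_1 are all 1, so H_0 = Z.
  H_1: rank ker ∂_1 − rank ∂_2 = (30 − 9) − 20 = 1, and ∂_2 has invariant factor 2 > 1, so H_1 = Z × Z/2.
  H_2: rank ker ∂_2 − rank ∂_3 = (20 − 20) − 0 = 0, and there is no ∂_3, so H_2 = 0.

As a check, the Euler characteristic is 10 − 30 + 20 = 0, which agrees with 1 − 1 + 0 = 0.

Hence the Betti numbers are b_0 = 1, b_1 = 1, b_2 = 0.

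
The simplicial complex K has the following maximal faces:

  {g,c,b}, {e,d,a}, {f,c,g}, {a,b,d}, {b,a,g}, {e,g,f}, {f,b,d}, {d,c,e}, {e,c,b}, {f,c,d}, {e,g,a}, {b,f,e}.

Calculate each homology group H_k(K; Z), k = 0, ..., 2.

Take the total order a < b < c < d < e < f < g on the vertex set. Then K (dimension 2) consists of the simplices:

  0-simplices (7): a, b, c, d, e, f, g
  1-simplices (18): ab, ad, ae, ag, bc, bd, be, bf, bg, cd, ce, cf, cg, de, df, ef, eg, fg
  2-simplices (12): abd, abg, ade, aeg, bce, bcg, bdf, bef, cde, cdf, cfg, efg

giving chain groups C_0 ≅ Z^7, C_1 ≅ Z^18, C_2 ≅ Z^12.

Boundary ∂_1: C_1 → C_0 is given by ∂[p,q] = [q] − [p].
The resulting 7×18 matrix has rank 6, and its Smith normal form has invariant factors (1,1,1,1,1,1).

Boundary ∂_2: C_2 → C_1 acts by ∂[p,q,r] = [q,r] − [p,r] + [p,q]. For instance
  ∂cdf = df − cf + cd,
  ∂bef = ef − bf + be.
This gives a 18×12 integer matrix of rank 12; reducing to Smith normal form yields diagonal entries (1,1,1,1,1,1,1,1,1,1,1,2).

From H_k ≅ ker(∂_k) / im(∂_{k+1}) we obtain:

  H_0: rank C_0 − rank ∂_1 = 7 − 6 = 1, and the invariant factors of ∂_1 are all 1, so H_0 = Z.
  H_1: rank ker ∂_1 − rank ∂_2 = (18 − 6) − 12 = 0, and ∂_2 has invariant factor 2 > 1, so H_1 = Z/2.
  H_2: rank ker ∂_2 − rank ∂_3 = (12 − 12) − 0 = 0, and there is no ∂_3, so H_2 = 0.

As a check, the Euler characteristic is 7 − 18 + 12 = 1, which agrees with 1 − 0 + 0 = 1.
(K is a triangulation of the real projective plane RP^2.)

H_0 = Z,  H_1 = Z/2,  H_2 = 0.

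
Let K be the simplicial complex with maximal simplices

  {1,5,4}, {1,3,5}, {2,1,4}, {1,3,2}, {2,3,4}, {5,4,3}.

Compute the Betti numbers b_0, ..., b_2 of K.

Fix the vertex order 1 < 2 < 3 < 4 < 5 and write every simplex with vertices in increasing order. Then dim K = 2 and the simplices of K are:

  0-simplices (5): [1], [2], [3], [4], [5]
  1-simplices (9): [1,2], [1,3], [1,4], [1,5], [2,3], [2,4], [3,4], [3,5], [4,5]
  2-simplices (6): [1,2,3], [1,2,4], [1,3,5], [1,4,5], [2,3,4], [3,4,5]

so the chain groups are C_0 ≅ Z^5, C_1 ≅ Z^9, C_2 ≅ Z^6.

∂_1: C_1 → C_0 maps an edge to its endpoints' difference, ∂[p,q] = q − p. For instance
  ∂[1,3] = [3] − [1].
As a 5×9 matrix over Z this has rank 4, with invariant factors (1,1,1,1).

∂_2: C_2 → C_1 acts by ∂[p,q,r] = [q,r] − [p,r] + [p,q]. For instance
  ∂[1,4,5] = [4,5] − [1,5] + [1,4],
  ∂[1,2,3] = [2,3] − [1,3] + [1,2].
The resulting 9×6 matrix has rank 5, and its Smith normal form has invariant factors (1,1,1,1,1).

Computing H_k = (kernel of ∂_k) / (image of ∂_{k+1}):

  H_0: rank C_0 − rank ∂_1 = 5 − 4 = 1, and the invariant factors of ∂_1 are all 1, so H_0 = Z.
  H_1: rank ker ∂_1 − rank ∂_2 = (9 − 4) − 5 = 0, and the invariant factors of ∂_2 are all 1, so H_1 = 0.
  H_2: rank ker ∂_2 − rank ∂_3 = (6 − 5) − 0 = 1, and there is no ∂_3, so H_2 = Z.

Hence the Betti numbers are b_0 = 1, b_1 = 0, b_2 = 1.

b_0 = 1, b_1 = 0, b_2 = 1.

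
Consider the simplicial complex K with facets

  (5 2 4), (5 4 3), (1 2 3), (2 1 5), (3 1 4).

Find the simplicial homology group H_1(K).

Take the total order 1 < 2 < 3 < 4 < 5 on the vertex set. Then K (dimension 2) consists of the simplices:

  0-simplices (5): [1], [2], [3], [4], [5]
  1-simplices (10): [1,2], [1,3], [1,4], [1,5], [2,3], [2,4], [2,5], [3,4], [3,5], [4,5]
  2-simplices (5): [1,2,3], [1,2,5], [1,3,4], [2,4,5], [3,4,5]

so the chain groups are C_0 ≅ Z^5, C_1 ≅ Z^10, C_2 ≅ Z^5.

Boundary ∂_1: C_1 → C_0 sends each edge [p,q] (with p < q) to q − p.
The resulting 5×10 matrix has rank 4, and its Smith normal form has invariant factors (1,1,1,1).

Boundary ∂_2: C_2 → C_1 sends each 2-simplex [p,q,r] to [q,r] − [p,r] + [p,q]. For instance
  ∂[1,2,5] = [2,5] − [1,5] + [1,2],
  ∂[1,2,3] = [2,3] − [1,3] + [1,2].
The resulting 10×5 matrix has rank 5, and its Smith normal form has invariant factors (1,1,1,1,1).

Computing H_k = (kernel of ∂_k) / (image of ∂_{k+1}):

  H_1: rank ker ∂_1 − rank ∂_2 = (10 − 4) − 5 = 1, and the invariant factors of ∂_2 are all 1, so H_1 = Z.

H_1 ≅ Z.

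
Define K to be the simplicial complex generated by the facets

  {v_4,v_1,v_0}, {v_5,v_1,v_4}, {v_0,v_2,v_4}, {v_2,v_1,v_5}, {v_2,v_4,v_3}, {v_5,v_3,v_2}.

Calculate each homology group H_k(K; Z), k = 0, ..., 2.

Order the vertices as v_0 < v_1 < v_2 < v_3 < v_4 < v_5. Listing each simplex with vertices in this order, K has dimension 2 with simplices:

  0-simplices (6): [v_0], [v_1], [v_2], [v_3], [v_4], [v_5]
  1-simplices (12): [v_0,v_1], [v_0,v_2], [v_0,v_4], [v_1,v_2], [v_1,v_4], [v_1,v_5], [v_2,v_3], [v_2,v_4], [v_2,v_5], [v_3,v_4], [v_3,v_5], [v_4,v_5]
  2-simplices (6): [v_0,v_1,v_4], [v_0,v_2,v_4], [v_1,v_2,v_5], [v_1,v_4,v_5], [v_2,v_3,v_4], [v_2,v_3,v_5]

giving chain groups C_0 ≅ Z^6, C_1 ≅ Z^12, C_2 ≅ Z^6.

The boundary map ∂_1: C_1 → C_0 sends each edge [p,q] (with p < q) to q − p.
As a 6×12 matrix over Z this has rank 5, with invariant factors (1,1,1,1,1).

Boundary ∂_2: C_2 → C_1 maps a triangle to the signed sum of its edges. For instance
  ∂[v_1,v_4,v_5] = [v_4,v_5] − [v_1,v_5] + [v_1,v_4],
  ∂[v_1,v_2,v_5] = [v_2,v_5] − [v_1,v_5] + [v_1,v_2].
As a 12×6 matrix over Z this has rank 6, with invariant factors (1,1,1,1,1,1).

Now H_k = ker ∂_k / im ∂_{k+1}, so:

  H_0: rank C_0 − rank ∂_1 = 6 − 5 = 1, and the invariant factors of ∂_1 are all 1, so H_0 ≅ Z.
  H_1: rank ker ∂_1 − rank ∂_2 = (12 − 5) − 6 = 1, and the invariant factors of ∂_2 are all 1, so H_1 ≅ Z.
  H_2: rank ker ∂_2 − rank ∂_3 = (6 − 6) − 0 = 0, and there is no ∂_3, so H_2 ≅ 0.

As a check, the Euler characteristic is 6 − 12 + 6 = 0, which agrees with 1 − 1 + 0 = 0.
(K is a triangulation of the cylinder S^1 x I.)

H_0 = Z,  H_1 = Z,  H_2 = 0.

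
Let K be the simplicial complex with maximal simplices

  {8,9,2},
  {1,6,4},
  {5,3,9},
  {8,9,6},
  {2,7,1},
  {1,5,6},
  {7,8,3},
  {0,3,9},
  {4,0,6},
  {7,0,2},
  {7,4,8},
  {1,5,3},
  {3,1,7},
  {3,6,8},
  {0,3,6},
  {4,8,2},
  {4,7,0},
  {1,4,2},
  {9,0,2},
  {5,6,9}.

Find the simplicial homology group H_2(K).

Fix the vertex order 0 < 1 < 2 < 3 < 4 < 5 < 6 < 7 < 8 < 9 and write every simplex with vertices in increasing order. Then dim K = 2 and the simplices of K are:

  0-simplices (10): [0], [1], [2], [3], [4], [5], [6], [7], [8], [9]
  1-simplices (30): (30 of them)
  2-simplices (20): (20 of them)

Hence C_0 ≅ Z^10, C_1 ≅ Z^30, C_2 ≅ Z^20.

Boundary ∂_1: C_1 → C_0 sends each edge [p,q] (with p < q) to q − p. For instance
  ∂[7,8] = [8] − [7].
As a 10×30 matrix over Z this has rank 9, with invariant factors (1,1,1,1,1,1,1,1,1).

The boundary map ∂_2: C_2 → C_1 acts by ∂[p,q,r] = [q,r] − [p,r] + [p,q]. For instance
  ∂[1,5,6] = [5,6] − [1,6] + [1,5],
  ∂[1,4,6] = [4,6] − [1,6] + [1,4].
As a 30×20 matrix over Z this has rank 20, with invariant factors (1,1,1,1,1,1,1,1,1,1,1,1,1,1,1,1,1,1,1,2).

From H_k ≅ ker(∂_k) / im(∂_{k+1}) we obtain:

  H_2: rank ker ∂_2 − rank ∂_3 = (20 − 20) − 0 = 0, and there is no ∂_3, so H_2 ≅ 0.

H_2 = 0.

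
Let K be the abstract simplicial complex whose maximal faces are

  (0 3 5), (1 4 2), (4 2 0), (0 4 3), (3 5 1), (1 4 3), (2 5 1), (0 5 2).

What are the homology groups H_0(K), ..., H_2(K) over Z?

Order the vertices as 0 < 1 < 2 < 3 < 4 < 5. Listing each simplex with vertices in this order, K has dimension 2 with simplices:

  0-simplices (6): [0], [1], [2], [3], [4], [5]
  1-simplices (12): [0,2], [0,3], [0,4], [0,5], [1,2], [1,3], [1,4], [1,5], [2,4], [2,5], [3,4], [3,5]
  2-simplices (8): [0,2,4], [0,2,5], [0,3,4], [0,3,5], [1,2,4], [1,2,5], [1,3,4], [1,3,5]

giving chain groups C_0 ≅ Z^6, C_1 ≅ Z^12, C_2 ≅ Z^8.

Boundary ∂_1: C_1 → C_0 is given by ∂[p,q] = [q] − [p]. For instance
  ∂[0,5] = [5] − [0].
This gives a 6×12 integer matrix of rank 5; reducing to Smith normal form yields diagonal entries (1,1,1,1,1).

∂_2: C_2 → C_1 maps a triangle to the signed sum of its edges. For instance
  ∂[0,2,5] = [2,5] − [0,5] + [0,2],
  ∂[0,3,4] = [3,4] − [0,4] + [0,3].
The resulting 12×8 matrix has rank 7, and its Smith normal form has invariant factors (1,1,1,1,1,1,1).

Computing H_k = (kernel of ∂_k) / (image of ∂_{k+1}):

  H_0: rank C_0 − rank ∂_1 = 6 − 5 = 1, and the invariant factors of ∂_1 are all 1, so H_0 ≅ Z.
  H_1: rank ker ∂_1 − rank ∂_2 = (12 − 5) − 7 = 0, and the invariant factors of ∂_2 are all 1, so H_1 ≅ 0.
  H_2: rank ker ∂_2 − rank ∂_3 = (8 − 7) − 0 = 1, and there is no ∂_3, so H_2 ≅ Z.

As a check, the Euler characteristic is 6 − 12 + 8 = 2, which agrees with 1 − 0 + 1 = 2.
(K is a triangulation of the 2-sphere S^2.)

H_0 ≅ Z,  H_1 = 0,  H_2 ≅ Z.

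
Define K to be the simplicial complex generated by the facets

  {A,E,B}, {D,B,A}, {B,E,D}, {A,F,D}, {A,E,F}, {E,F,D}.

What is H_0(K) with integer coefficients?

Fix the vertex order A < B < D < E < F and write every simplex with vertices in increasing order. Then dim K = 2 and the simplices of K are:

  0-simplices (5): A, B, D, E, F
  1-simplices (9): AB, AD, AE, AF, BD, BE, DE, DF, EF
  2-simplices (6): ABD, ABE, ADF, AEF, BDE, DEF

giving chain groups C_0 ≅ Z^5, C_1 ≅ Z^9, C_2 ≅ Z^6.

∂_1: C_1 → C_0 sends each edge [p,q] (with p < q) to q − p. For instance
  ∂EF = F − E.
The resulting 5×9 matrix has rank 4, and its Smith normal form has invariant factors (1,1,1,1).

∂_2: C_2 → C_1 acts by ∂[p,q,r] = [q,r] − [p,r] + [p,q]. For instance
  ∂DEF = EF − DF + DE,
  ∂BDE = DE − BE + BD.
The resulting 9×6 matrix has rank 5, and its Smith normal form has invariant factors (1,1,1,1,1).

Computing H_k = (kernel of ∂_k) / (image of ∂_{k+1}):

  H_0: rank C_0 − rank ∂_1 = 5 − 4 = 1, and the invariant factors of ∂_1 are all 1, so H_0 = Z.

H_0 ≅ Z.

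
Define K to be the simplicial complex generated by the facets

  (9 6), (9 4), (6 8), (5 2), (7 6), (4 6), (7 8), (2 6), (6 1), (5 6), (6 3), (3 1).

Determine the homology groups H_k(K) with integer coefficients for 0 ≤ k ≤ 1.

Take the total order 1 < 2 < 3 < 4 < 5 < 6 < 7 < 8 < 9 on the vertex set. Then K (dimension 1) consists of the simplices:

  0-simplices (9): [1], [2], [3], [4], [5], [6], [7], [8], [9]
  1-simplices (12): [1,3], [1,6], [2,5], [2,6], [3,6], [4,6], [4,9], [5,6], [6,7], [6,8], [6,9], [7,8]

Hence C_0 ≅ Z^9, C_1 ≅ Z^12.

∂_1: C_1 → C_0 maps an edge to its endpoints' difference, ∂[p,q] = q − p. For instance
  ∂[4,9] = [9] − [4].
This gives a 9×12 integer matrix of rank 8; reducing to Smith normal form yields diagonal entries (1,1,1,1,1,1,1,1).

Computing H_k = (kernel of ∂_k) / (image of ∂_{k+1}):

  H_0: rank C_0 − rank ∂_1 = 9 − 8 = 1, and the invariant factors of ∂_1 are all 1, so H_0 = Z.
  H_1: rank ker ∂_1 − rank ∂_2 = (12 − 8) − 0 = 4, and there is no ∂_2, so H_1 = Z^4.

As a check, the Euler characteristic is 9 − 12 = -3, which agrees with 1 − 4 = -3.

H_0 = Z,  H_1 = Z^4.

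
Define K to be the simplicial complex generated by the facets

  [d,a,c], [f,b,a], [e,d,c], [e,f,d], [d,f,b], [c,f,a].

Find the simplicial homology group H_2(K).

We work with the vertex ordering a < b < c < d < e < f. The simplices of K, each written with vertices in increasing order, are:

  0-simplices (6): a, b, c, d, e, f
  1-simplices (12): ab, ac, ad, af, bd, bf, cd, ce, cf, de, df, ef
  2-simplices (6): abf, acd, acf, bdf, cde, def

Hence C_0 ≅ Z^6, C_1 ≅ Z^12, C_2 ≅ Z^6.

The boundary map ∂_1: C_1 → C_0 maps an edge to its endpoints' difference, ∂[p,q] = q − p. For instance
  ∂bf = f − b.
This gives a 6×12 integer matrix of rank 5; reducing to Smith normal form yields diagonal entries (1,1,1,1,1).

∂_2: C_2 → C_1 sends each 2-simplex [p,q,r] to [q,r] − [p,r] + [p,q]. For instance
  ∂def = ef − df + de,
  ∂acf = cf − af + ac.
As a 12×6 matrix over Z this has rank 6, with invariant factors (1,1,1,1,1,1).

Computing H_k = (kernel of ∂_k) / (image of ∂_{k+1}):

  H_2: rank ker ∂_2 − rank ∂_3 = (6 − 6) − 0 = 0, and there is no ∂_3, so H_2 = 0.

(K is a triangulation of the cylinder S^1 x I.)

H_2 ≅ 0.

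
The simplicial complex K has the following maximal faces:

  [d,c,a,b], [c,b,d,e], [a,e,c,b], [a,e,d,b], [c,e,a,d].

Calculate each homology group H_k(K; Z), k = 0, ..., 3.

Fix the vertex order a < b < c < d < e and write every simplex with vertices in increasing order. Then dim K = 3 and the simplices of K are:

  0-simplices (5): a, b, c, d, e
  1-simplices (10): ab, ac, ad, ae, bc, bd, be, cd, ce, de
  2-simplices (10): abc, abd, abe, acd, ace, ade, bcd, bce, bde, cde
  3-simplices (5): abcd, abce, abde, acde, bcde

Hence C_0 ≅ Z^5, C_1 ≅ Z^10, C_2 ≅ Z^10, C_3 ≅ Z^5.

Boundary ∂_1: C_1 → C_0 sends each edge [p,q] (with p < q) to q − p.
As a 5×10 matrix over Z this has rank 4, with invariant factors (1,1,1,1).

∂_2: C_2 → C_1 sends each 2-simplex [p,q,r] to [q,r] − [p,r] + [p,q]. For instance
  ∂bcd = cd − bd + bc,
  ∂bde = de − be + bd.
As a 10×10 matrix over Z this has rank 6, with invariant factors (1,1,1,1,1,1).

The boundary map ∂_3: C_3 → C_2 sends each 3-simplex σ to the alternating sum Σ_i (−1)^i (σ with its i-th vertex removed). For instance
  ∂abcd = bcd − acd + abd − abc,
  ∂abce = bce − ace + abe − abc.
The resulting 10×5 matrix has rank 4, and its Smith normal form has invariant factors (1,1,1,1).

Reading off H_k = ker ∂_k / im ∂_{k+1}:

  H_0: rank C_0 − rank ∂_1 = 5 − 4 = 1, and the invariant factors of ∂_1 are all 1, so H_0 ≅ Z.
  H_1: rank ker ∂_1 − rank ∂_2 = (10 − 4) − 6 = 0, and the invariant factors of ∂_2 are all 1, so H_1 ≅ 0.
  H_2: rank ker ∂_2 − rank ∂_3 = (10 − 6) − 4 = 0, and the invariant factors of ∂_3 are all 1, so H_2 ≅ 0.
  H_3: rank ker ∂_3 − rank ∂_4 = (5 − 4) − 0 = 1, and there is no ∂_4, so H_3 ≅ Z.

As a check, the Euler characteristic is 5 − 10 + 10 − 5 = 0, which agrees with 1 − 0 + 0 − 1 = 0.

H_0 = Z,  H_1 = 0,  H_2 = 0,  H_3 = Z.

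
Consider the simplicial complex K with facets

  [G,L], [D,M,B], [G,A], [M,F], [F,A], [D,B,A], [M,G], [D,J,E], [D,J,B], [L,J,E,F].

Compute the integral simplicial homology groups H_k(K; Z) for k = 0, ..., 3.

H_0 ≅ Z,  H_1 ≅ Z^4,  H_2 = 0,  H_3 = 0.

Take the total order A < B < D < E < F < G < J < L < M on the vertex set. Then K (dimension 3) consists of the simplices:

  0-simplices (9): A, B, D, E, F, G, J, L, M
  1-simplices (19): AB, AD, AF, AG, BD, BJ, BM, DE, DJ, DM, EF, EJ, EL, FJ, FL, FM, GL, GM, JL
  2-simplices (8): ABD, BDJ, BDM, DEJ, EFJ, EFL, EJL, FJL
  3-simplices (1): EFJL

giving chain groups C_0 ≅ Z^9, C_1 ≅ Z^19, C_2 ≅ Z^8, C_3 ≅ Z^1.

∂_1: C_1 → C_0 is given by ∂[p,q] = [q] − [p]. For instance
  ∂BJ = J − B.
The 9×19 boundary matrix has rank 8 and Smith normal form diag(1,1,1,1,1,1,1,1).

Boundary ∂_2: C_2 → C_1 maps a triangle to the signed sum of its edges. For instance
  ∂BDM = DM − BM + BD,
  ∂DEJ = EJ − DJ + DE.
As a 19×8 matrix over Z this has rank 7, with invariant factors (1,1,1,1,1,1,1).

∂_3: C_3 → C_2 sends each 3-simplex σ to the alternating sum Σ_i (−1)^i (σ with its i-th vertex removed). For instance
  ∂EFJL = FJL − EJL + EFL − EFJ.
The 8×1 boundary matrix has rank 1 and Smith normal form diag(1).

From H_k ≅ ker(∂_k) / im(∂_{k+1}) we obtain:

  H_0: rank C_0 − rank ∂_1 = 9 − 8 = 1, and the invariant factors of ∂_1 are all 1, so H_0 ≅ Z.
  H_1: rank ker ∂_1 − rank ∂_2 = (19 − 8) − 7 = 4, and the invariant factors of ∂_2 are all 1, so H_1 ≅ Z^4.
  H_2: rank ker ∂_2 − rank ∂_3 = (8 − 7) − 1 = 0, and the invariant factors of ∂_3 are all 1, so H_2 ≅ 0.
  H_3: rank ker ∂_3 − rank ∂_4 = (1 − 1) − 0 = 0, and there is no ∂_4, so H_3 ≅ 0.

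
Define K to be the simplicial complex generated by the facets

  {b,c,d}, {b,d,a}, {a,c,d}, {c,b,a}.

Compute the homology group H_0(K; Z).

H_0 = Z.

K has 4 vertices, 6 edges, 4 triangles.
rank ∂_0 = 0, rank ∂_1 = 3 ⇒ b_0 = 4 − 0 − 3 = 1; all invariant factors of ∂_1 are 1 so no torsion. So H_0 ≅ Z.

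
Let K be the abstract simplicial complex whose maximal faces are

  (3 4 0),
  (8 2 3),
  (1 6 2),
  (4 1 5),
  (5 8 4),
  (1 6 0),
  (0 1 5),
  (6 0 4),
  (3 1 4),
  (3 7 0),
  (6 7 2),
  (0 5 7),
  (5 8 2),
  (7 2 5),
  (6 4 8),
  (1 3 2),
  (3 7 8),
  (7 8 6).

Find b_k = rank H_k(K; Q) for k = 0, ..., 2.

b_0 = 1, b_1 = 1, b_2 = 0.

K has 9 vertices, 27 edges, 18 triangles.
rank ∂_0 = 0, rank ∂_1 = 8 ⇒ b_0 = 9 − 0 − 8 = 1; all invariant factors of ∂_1 are 1 so no torsion. So H_0 ≅ Z.
rank ∂_1 = 8, rank ∂_2 = 18 ⇒ b_1 = 27 − 8 − 18 = 1; ∂_2 has invariant factor(s) [2] giving torsion. So H_1 ≅ Z ⊕ Z/2Z.
rank ∂_2 = 18, rank ∂_3 = 0 ⇒ b_2 = 18 − 18 − 0 = 0. So H_2 ≅ 0.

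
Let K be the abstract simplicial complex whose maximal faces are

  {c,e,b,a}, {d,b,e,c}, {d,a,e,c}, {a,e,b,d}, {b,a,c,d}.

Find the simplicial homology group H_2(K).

We work with the vertex ordering a < b < c < d < e. The simplices of K, each written with vertices in increasing order, are:

  0-simplices (5): a, b, c, d, e
  1-simplices (10): ab, ac, ad, ae, bc, bd, be, cd, ce, de
  2-simplices (10): abc, abd, abe, acd, ace, ade, bcd, bce, bde, cde
  3-simplices (5): abcd, abce, abde, acde, bcde

so the chain groups are C_0 ≅ Z^5, C_1 ≅ Z^10, C_2 ≅ Z^10, C_3 ≅ Z^5.

The boundary map ∂_1: C_1 → C_0 sends each edge [p,q] (with p < q) to q − p.
As a 5×10 matrix over Z this has rank 4, with invariant factors (1,1,1,1).

∂_2: C_2 → C_1 sends each 2-simplex [p,q,r] to [q,r] − [p,r] + [p,q]. For instance
  ∂abe = be − ae + ab,
  ∂cde = de − ce + cd.
As a 10×10 matrix over Z this has rank 6, with invariant factors (1,1,1,1,1,1).

The boundary map ∂_3: C_3 → C_2 sends each 3-simplex σ to the alternating sum Σ_i (−1)^i (σ with its i-th vertex removed). For instance
  ∂bcde = cde − bde + bce − bcd,
  ∂abde = bde − ade + abe − abd.
This gives a 10×5 integer matrix of rank 4; reducing to Smith normal form yields diagonal entries (1,1,1,1).

From H_k ≅ ker(∂_k) / im(∂_{k+1}) we obtain:

  H_2: rank ker ∂_2 − rank ∂_3 = (10 − 6) − 4 = 0, and the invariant factors of ∂_3 are all 1, so H_2 = 0.

(K is a triangulation of the 3-sphere S^3.)

H_2 ≅ 0.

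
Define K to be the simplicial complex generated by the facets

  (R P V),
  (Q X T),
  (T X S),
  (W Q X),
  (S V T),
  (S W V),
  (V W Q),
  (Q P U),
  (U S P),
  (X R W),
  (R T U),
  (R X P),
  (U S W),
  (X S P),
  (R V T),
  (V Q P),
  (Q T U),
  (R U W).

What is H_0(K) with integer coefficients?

Take the total order P < Q < R < S < T < U < V < W < X on the vertex set. Then K (dimension 2) consists of the simplices:

  0-simplices (9): P, Q, R, S, T, U, V, W, X
  1-simplices (27): PQ, PR, PS, PU, PV, PX, QT, QU, QV, QW, QX, RT, RU, RV, RW, RX, ST, SU, SV, SW, SX, TU, TV, TX, UW, VW, WX
  2-simplices (18): PQU, PQV, PRV, PRX, PSU, PSX, QTU, QTX, QVW, QWX, RTU, RTV, RUW, RWX, STV, STX, SUW, SVW

giving chain groups C_0 ≅ Z^9, C_1 ≅ Z^27, C_2 ≅ Z^18.

The boundary map ∂_1: C_1 → C_0 maps an edge to its endpoints' difference, ∂[p,q] = q − p.
The 9×27 boundary matrix has rank 8 and Smith normal form diag(1,1,1,1,1,1,1,1).

Boundary ∂_2: C_2 → C_1 sends each 2-simplex [p,q,r] to [q,r] − [p,r] + [p,q]. For instance
  ∂QTX = TX − QX + QT,
  ∂QVW = VW − QW + QV.
This gives a 27×18 integer matrix of rank 17; reducing to Smith normal form yields diagonal entries (1,1,1,1,1,1,1,1,1,1,1,1,1,1,1,1,1).

Reading off H_k = ker ∂_k / im ∂_{k+1}:

  H_0: rank C_0 − rank ∂_1 = 9 − 8 = 1, and the invariant factors of ∂_1 are all 1, so H_0 ≅ Z.

(K is a triangulation of the torus T^2.)

H_0 = Z.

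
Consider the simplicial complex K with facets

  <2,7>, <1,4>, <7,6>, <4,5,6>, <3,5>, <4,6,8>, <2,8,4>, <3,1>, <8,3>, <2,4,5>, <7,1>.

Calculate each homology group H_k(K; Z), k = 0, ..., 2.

We work with the vertex ordering 1 < 2 < 3 < 4 < 5 < 6 < 7 < 8. The simplices of K, each written with vertices in increasing order, are:

  0-simplices (8): [1], [2], [3], [4], [5], [6], [7], [8]
  1-simplices (15): [1,3], [1,4], [1,7], [2,4], [2,5], [2,7], [2,8], [3,5], [3,8], [4,5], [4,6], [4,8], [5,6], [6,7], [6,8]
  2-simplices (4): [2,4,5], [2,4,8], [4,5,6], [4,6,8]

giving chain groups C_0 ≅ Z^8, C_1 ≅ Z^15, C_2 ≅ Z^4.

∂_1: C_1 → C_0 sends each edge [p,q] (with p < q) to q − p. For instance
  ∂[3,8] = [8] − [3].
This gives a 8×15 integer matrix of rank 7; reducing to Smith normal form yields diagonal entries (1,1,1,1,1,1,1).

Boundary ∂_2: C_2 → C_1 acts by ∂[p,q,r] = [q,r] − [p,r] + [p,q]. For instance
  ∂[4,5,6] = [5,6] − [4,6] + [4,5],
  ∂[2,4,5] = [4,5] − [2,5] + [2,4].
The 15×4 boundary matrix has rank 4 and Smith normal form diag(1,1,1,1).

Reading off H_k = ker ∂_k / im ∂_{k+1}:

  H_0: rank C_0 − rank ∂_1 = 8 − 7 = 1, and the invariant factors of ∂_1 are all 1, so H_0 = Z.
  H_1: rank ker ∂_1 − rank ∂_2 = (15 − 7) − 4 = 4, and the invariant factors of ∂_2 are all 1, so H_1 = Z^4.
  H_2: rank ker ∂_2 − rank ∂_3 = (4 − 4) − 0 = 0, and there is no ∂_3, so H_2 = 0.

H_0 ≅ Z,  H_1 ≅ Z^4,  H_2 = 0.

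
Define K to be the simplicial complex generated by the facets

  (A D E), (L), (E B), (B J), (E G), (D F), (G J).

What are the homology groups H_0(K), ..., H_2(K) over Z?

Take the total order A < B < D < E < F < G < J < L on the vertex set. Then K (dimension 2) consists of the simplices:

  0-simplices (8): A, B, D, E, F, G, J, L
  1-simplices (8): AD, AE, BE, BJ, DE, DF, EG, GJ
  2-simplices (1): ADE

Hence C_0 ≅ Z^8, C_1 ≅ Z^8, C_2 ≅ Z^1.

∂_1: C_1 → C_0 sends each edge [p,q] (with p < q) to q − p.
As a 8×8 matrix over Z this has rank 6, with invariant factors (1,1,1,1,1,1).

The boundary map ∂_2: C_2 → C_1 sends each 2-simplex [p,q,r] to [q,r] − [p,r] + [p,q]. For instance
  ∂ADE = DE − AE + AD.
The resulting 8×1 matrix has rank 1, and its Smith normal form has invariant factors (1).

Now H_k = ker ∂_k / im ∂_{k+1}, so:

  H_0: rank C_0 − rank ∂_1 = 8 − 6 = 2, and the invariant factors of ∂_1 are all 1, so H_0 ≅ Z^2.
  H_1: rank ker ∂_1 − rank ∂_2 = (8 − 6) − 1 = 1, and the invariant factors of ∂_2 are all 1, so H_1 ≅ Z.
  H_2: rank ker ∂_2 − rank ∂_3 = (1 − 1) − 0 = 0, and there is no ∂_3, so H_2 ≅ 0.

H_0 ≅ Z^2,  H_1 ≅ Z,  H_2 = 0.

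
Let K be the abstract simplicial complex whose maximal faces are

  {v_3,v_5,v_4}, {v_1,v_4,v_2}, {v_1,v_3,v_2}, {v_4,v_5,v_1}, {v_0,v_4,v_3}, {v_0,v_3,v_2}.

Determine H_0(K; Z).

H_0 = Z.

Take the total order v_0 < v_1 < v_2 < v_3 < v_4 < v_5 on the vertex set. Then K (dimension 2) consists of the simplices:

  0-simplices (6): [v_0], [v_1], [v_2], [v_3], [v_4], [v_5]
  1-simplices (12): [v_0,v_2], [v_0,v_3], [v_0,v_4], [v_1,v_2], [v_1,v_3], [v_1,v_4], [v_1,v_5], [v_2,v_3], [v_2,v_4], [v_3,v_4], [v_3,v_5], [v_4,v_5]
  2-simplices (6): [v_0,v_2,v_3], [v_0,v_3,v_4], [v_1,v_2,v_3], [v_1,v_2,v_4], [v_1,v_4,v_5], [v_3,v_4,v_5]

Hence C_0 ≅ Z^6, C_1 ≅ Z^12, C_2 ≅ Z^6.

The boundary map ∂_1: C_1 → C_0 sends each edge [p,q] (with p < q) to q − p. For instance
  ∂[v_1,v_4] = [v_4] − [v_1].
This gives a 6×12 integer matrix of rank 5; reducing to Smith normal form yields diagonal entries (1,1,1,1,1).

∂_2: C_2 → C_1 sends each 2-simplex [p,q,r] to [q,r] − [p,r] + [p,q]. For instance
  ∂[v_1,v_4,v_5] = [v_4,v_5] − [v_1,v_5] + [v_1,v_4],
  ∂[v_0,v_3,v_4] = [v_3,v_4] − [v_0,v_4] + [v_0,v_3].
This gives a 12×6 integer matrix of rank 6; reducing to Smith normal form yields diagonal entries (1,1,1,1,1,1).

Reading off H_k = ker ∂_k / im ∂_{k+1}:

  H_0: rank C_0 − rank ∂_1 = 6 − 5 = 1, and the invariant factors of ∂_1 are all 1, so H_0 ≅ Z.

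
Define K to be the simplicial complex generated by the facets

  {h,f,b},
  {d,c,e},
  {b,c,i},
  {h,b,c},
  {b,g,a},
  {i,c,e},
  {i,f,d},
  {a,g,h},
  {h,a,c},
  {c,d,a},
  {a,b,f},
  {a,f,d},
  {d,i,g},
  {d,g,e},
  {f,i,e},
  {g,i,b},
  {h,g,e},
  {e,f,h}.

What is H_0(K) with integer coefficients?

H_0 = Z.

We work with the vertex ordering a < b < c < d < e < f < g < h < i. The simplices of K, each written with vertices in increasing order, are:

  0-simplices (9): a, b, c, d, e, f, g, h, i
  1-simplices (27): ab, ac, ad, af, ag, ah, bc, bf, bg, bh, bi, cd, ce, ch, ci, de, df, dg, di, ef, eg, eh, ei, fh, fi, gh, gi
  2-simplices (18): abf, abg, acd, ach, adf, agh, bch, bci, bfh, bgi, cde, cei, deg, dfi, dgi, efh, efi, egh

giving chain groups C_0 ≅ Z^9, C_1 ≅ Z^27, C_2 ≅ Z^18.

Boundary ∂_1: C_1 → C_0 maps an edge to its endpoints' difference, ∂[p,q] = q − p. For instance
  ∂eg = g − e.
The resulting 9×27 matrix has rank 8, and its Smith normal form has invariant factors (1,1,1,1,1,1,1,1).

Boundary ∂_2: C_2 → C_1 maps a triangle to the signed sum of its edges. For instance
  ∂acd = cd − ad + ac,
  ∂bch = ch − bh + bc.
This gives a 27×18 integer matrix of rank 18; reducing to Smith normal form yields diagonal entries (1,1,1,1,1,1,1,1,1,1,1,1,1,1,1,1,1,2).

Computing H_k = (kernel of ∂_k) / (image of ∂_{k+1}):

  H_0: rank C_0 − rank ∂_1 = 9 − 8 = 1, and the invariant factors of ∂_1 are all 1, so H_0 ≅ Z.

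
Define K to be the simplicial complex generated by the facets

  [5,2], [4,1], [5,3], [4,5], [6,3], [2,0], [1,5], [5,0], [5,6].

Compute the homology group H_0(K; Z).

Order the vertices as 0 < 1 < 2 < 3 < 4 < 5 < 6. Listing each simplex with vertices in this order, K has dimension 1 with simplices:

  0-simplices (7): [0], [1], [2], [3], [4], [5], [6]
  1-simplices (9): [0,2], [0,5], [1,4], [1,5], [2,5], [3,5], [3,6], [4,5], [5,6]

Hence C_0 ≅ Z^7, C_1 ≅ Z^9.

∂_1: C_1 → C_0 is given by ∂[p,q] = [q] − [p].
As a 7×9 matrix over Z this has rank 6, with invariant factors (1,1,1,1,1,1).

From H_k ≅ ker(∂_k) / im(∂_{k+1}) we obtain:

  H_0: rank C_0 − rank ∂_1 = 7 − 6 = 1, and the invariant factors of ∂_1 are all 1, so H_0 ≅ Z.

H_0 = Z.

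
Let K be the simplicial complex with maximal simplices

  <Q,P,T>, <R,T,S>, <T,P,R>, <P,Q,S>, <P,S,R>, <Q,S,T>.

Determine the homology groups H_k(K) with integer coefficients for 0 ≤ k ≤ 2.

H_0 = Z,  H_1 = 0,  H_2 = Z.

Fix the vertex order P < Q < R < S < T and write every simplex with vertices in increasing order. Then dim K = 2 and the simplices of K are:

  0-simplices (5): P, Q, R, S, T
  1-simplices (9): PQ, PR, PS, PT, QS, QT, RS, RT, ST
  2-simplices (6): PQS, PQT, PRS, PRT, QST, RST

Hence C_0 ≅ Z^5, C_1 ≅ Z^9, C_2 ≅ Z^6.

Boundary ∂_1: C_1 → C_0 maps an edge to its endpoints' difference, ∂[p,q] = q − p. For instance
  ∂QS = S − Q.
This gives a 5×9 integer matrix of rank 4; reducing to Smith normal form yields diagonal entries (1,1,1,1).

Boundary ∂_2: C_2 → C_1 acts by ∂[p,q,r] = [q,r] − [p,r] + [p,q]. For instance
  ∂PQS = QS − PS + PQ,
  ∂PRS = RS − PS + PR.
The resulting 9×6 matrix has rank 5, and its Smith normal form has invariant factors (1,1,1,1,1).

From H_k ≅ ker(∂_k) / im(∂_{k+1}) we obtain:

  H_0: rank C_0 − rank ∂_1 = 5 − 4 = 1, and the invariant factors of ∂_1 are all 1, so H_0 = Z.
  H_1: rank ker ∂_1 − rank ∂_2 = (9 − 4) − 5 = 0, and the invariant factors of ∂_2 are all 1, so H_1 = 0.
  H_2: rank ker ∂_2 − rank ∂_3 = (6 − 5) − 0 = 1, and there is no ∂_3, so H_2 = Z.

As a check, the Euler characteristic is 5 − 9 + 6 = 2, which agrees with 1 − 0 + 1 = 2.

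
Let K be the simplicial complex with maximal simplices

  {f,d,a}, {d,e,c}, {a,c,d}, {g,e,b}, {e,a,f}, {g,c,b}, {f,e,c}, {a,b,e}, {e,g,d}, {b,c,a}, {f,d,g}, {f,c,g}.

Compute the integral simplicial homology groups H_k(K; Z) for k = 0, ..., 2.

H_0 = Z,  H_1 = Z/2,  H_2 = 0.

We work with the vertex ordering a < b < c < d < e < f < g. The simplices of K, each written with vertices in increasing order, are:

  0-simplices (7): a, b, c, d, e, f, g
  1-simplices (18): ab, ac, ad, ae, af, bc, be, bg, cd, ce, cf, cg, de, df, dg, ef, eg, fg
  2-simplices (12): abc, abe, acd, adf, aef, bcg, beg, cde, cef, cfg, deg, dfg

Hence C_0 ≅ Z^7, C_1 ≅ Z^18, C_2 ≅ Z^12.

Boundary ∂_1: C_1 → C_0 is given by ∂[p,q] = [q] − [p].
The resulting 7×18 matrix has rank 6, and its Smith normal form has invariant factors (1,1,1,1,1,1).

The boundary map ∂_2: C_2 → C_1 maps a triangle to the signed sum of its edges. For instance
  ∂dfg = fg − dg + df,
  ∂adf = df − af + ad.
As a 18×12 matrix over Z this has rank 12, with invariant factors (1,1,1,1,1,1,1,1,1,1,1,2).

From H_k ≅ ker(∂_k) / im(∂_{k+1}) we obtain:

  H_0: rank C_0 − rank ∂_1 = 7 − 6 = 1, and the invariant factors of ∂_1 are all 1, so H_0 = Z.
  H_1: rank ker ∂_1 − rank ∂_2 = (18 − 6) − 12 = 0, and ∂_2 has invariant factor 2 > 1, so H_1 = Z/2.
  H_2: rank ker ∂_2 − rank ∂_3 = (12 − 12) − 0 = 0, and there is no ∂_3, so H_2 = 0.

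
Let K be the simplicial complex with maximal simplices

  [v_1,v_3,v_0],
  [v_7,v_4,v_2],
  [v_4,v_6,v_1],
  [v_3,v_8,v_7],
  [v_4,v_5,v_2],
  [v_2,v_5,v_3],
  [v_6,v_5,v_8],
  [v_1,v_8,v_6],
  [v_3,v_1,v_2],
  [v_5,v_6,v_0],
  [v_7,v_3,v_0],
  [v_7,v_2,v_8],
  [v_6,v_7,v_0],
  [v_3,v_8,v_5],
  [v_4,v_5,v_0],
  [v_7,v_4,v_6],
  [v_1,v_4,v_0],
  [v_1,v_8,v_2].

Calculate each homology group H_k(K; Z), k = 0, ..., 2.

Fix the vertex order v_0 < v_1 < v_2 < v_3 < v_4 < v_5 < v_6 < v_7 < v_8 and write every simplex with vertices in increasing order. Then dim K = 2 and the simplices of K are:

  0-simplices (9): [v_0], [v_1], [v_2], [v_3], [v_4], [v_5], [v_6], [v_7], [v_8]
  1-simplices (27): (27 of them)
  2-simplices (18): (18 of them)

Hence C_0 ≅ Z^9, C_1 ≅ Z^27, C_2 ≅ Z^18.

Boundary ∂_1: C_1 → C_0 is given by ∂[p,q] = [q] − [p].
The resulting 9×27 matrix has rank 8, and its Smith normal form has invariant factors (1,1,1,1,1,1,1,1).

Boundary ∂_2: C_2 → C_1 maps a triangle to the signed sum of its edges. For instance
  ∂[v_0,v_5,v_6] = [v_5,v_6] − [v_0,v_6] + [v_0,v_5],
  ∂[v_0,v_3,v_7] = [v_3,v_7] − [v_0,v_7] + [v_0,v_3].
This gives a 27×18 integer matrix of rank 18; reducing to Smith normal form yields diagonal entries (1,1,1,1,1,1,1,1,1,1,1,1,1,1,1,1,1,2).

Computing H_k = (kernel of ∂_k) / (image of ∂_{k+1}):

  H_0: rank C_0 − rank ∂_1 = 9 − 8 = 1, and the invariant factors of ∂_1 are all 1, so H_0 ≅ Z.
  H_1: rank ker ∂_1 − rank ∂_2 = (27 − 8) − 18 = 1, and ∂_2 has invariant factor 2 > 1, so H_1 ≅ Z ⊕ Z/2Z.
  H_2: rank ker ∂_2 − rank ∂_3 = (18 − 18) − 0 = 0, and there is no ∂_3, so H_2 ≅ 0.

H_0 ≅ Z,  H_1 ≅ Z ⊕ Z/2Z,  H_2 = 0.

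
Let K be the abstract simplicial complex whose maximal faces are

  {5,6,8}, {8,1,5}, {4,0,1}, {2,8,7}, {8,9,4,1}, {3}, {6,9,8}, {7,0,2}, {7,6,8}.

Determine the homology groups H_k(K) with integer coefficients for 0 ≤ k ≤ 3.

H_0 = Z^2,  H_1 = Z,  H_2 = 0,  H_3 = 0.

Fix the vertex order 0 < 1 < 2 < 3 < 4 < 5 < 6 < 7 < 8 < 9 and write every simplex with vertices in increasing order. Then dim K = 3 and the simplices of K are:

  0-simplices (10): [0], [1], [2], [3], [4], [5], [6], [7], [8], [9]
  1-simplices (19): [0,1], [0,2], [0,4], [0,7], [1,4], [1,5], [1,8], [1,9], [2,7], [2,8], [4,8], [4,9], [5,6], [5,8], [6,7], [6,8], [6,9], [7,8], [8,9]
  2-simplices (11): [0,1,4], [0,2,7], [1,4,8], [1,4,9], [1,5,8], [1,8,9], [2,7,8], [4,8,9], [5,6,8], [6,7,8], [6,8,9]
  3-simplices (1): [1,4,8,9]

so the chain groups are C_0 ≅ Z^10, C_1 ≅ Z^19, C_2 ≅ Z^11, C_3 ≅ Z^1.

The boundary map ∂_1: C_1 → C_0 maps an edge to its endpoints' difference, ∂[p,q] = q − p. For instance
  ∂[5,8] = [8] − [5].
The resulting 10×19 matrix has rank 8, and its Smith normal form has invariant factors (1,1,1,1,1,1,1,1).

The boundary map ∂_2: C_2 → C_1 maps a triangle to the signed sum of its edges. For instance
  ∂[4,8,9] = [8,9] − [4,9] + [4,8],
  ∂[6,7,8] = [7,8] − [6,8] + [6,7].
As a 19×11 matrix over Z this has rank 10, with invariant factors (1,1,1,1,1,1,1,1,1,1).

Boundary ∂_3: C_3 → C_2 sends each 3-simplex σ to the alternating sum Σ_i (−1)^i (σ with its i-th vertex removed). For instance
  ∂[1,4,8,9] = [4,8,9] − [1,8,9] + [1,4,9] − [1,4,8].
The resulting 11×1 matrix has rank 1, and its Smith normal form has invariant factors (1).

From H_k ≅ ker(∂_k) / im(∂_{k+1}) we obtain:

  H_0: rank C_0 − rank ∂_1 = 10 − 8 = 2, and the invariant factors of ∂_1 are all 1, so H_0 ≅ Z^2.
  H_1: rank ker ∂_1 − rank ∂_2 = (19 − 8) − 10 = 1, and the invariant factors of ∂_2 are all 1, so H_1 ≅ Z.
  H_2: rank ker ∂_2 − rank ∂_3 = (11 − 10) − 1 = 0, and the invariant factors of ∂_3 are all 1, so H_2 ≅ 0.
  H_3: rank ker ∂_3 − rank ∂_4 = (1 − 1) − 0 = 0, and there is no ∂_4, so H_3 ≅ 0.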